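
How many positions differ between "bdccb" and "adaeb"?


Comparing "bdccb" and "adaeb" position by position:
  Position 0: 'b' vs 'a' => DIFFER
  Position 1: 'd' vs 'd' => same
  Position 2: 'c' vs 'a' => DIFFER
  Position 3: 'c' vs 'e' => DIFFER
  Position 4: 'b' vs 'b' => same
Positions that differ: 3

3


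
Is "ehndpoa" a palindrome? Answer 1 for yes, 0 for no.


Input: ehndpoa
Reversed: aopdnhe
  Compare pos 0 ('e') with pos 6 ('a'): MISMATCH
  Compare pos 1 ('h') with pos 5 ('o'): MISMATCH
  Compare pos 2 ('n') with pos 4 ('p'): MISMATCH
Result: not a palindrome

0


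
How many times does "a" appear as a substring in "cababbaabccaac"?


Searching for "a" in "cababbaabccaac"
Scanning each position:
  Position 0: "c" => no
  Position 1: "a" => MATCH
  Position 2: "b" => no
  Position 3: "a" => MATCH
  Position 4: "b" => no
  Position 5: "b" => no
  Position 6: "a" => MATCH
  Position 7: "a" => MATCH
  Position 8: "b" => no
  Position 9: "c" => no
  Position 10: "c" => no
  Position 11: "a" => MATCH
  Position 12: "a" => MATCH
  Position 13: "c" => no
Total occurrences: 6

6


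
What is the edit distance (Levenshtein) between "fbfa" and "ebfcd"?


Computing edit distance: "fbfa" -> "ebfcd"
DP table:
           e    b    f    c    d
      0    1    2    3    4    5
  f   1    1    2    2    3    4
  b   2    2    1    2    3    4
  f   3    3    2    1    2    3
  a   4    4    3    2    2    3
Edit distance = dp[4][5] = 3

3


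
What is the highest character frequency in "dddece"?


Input: dddece
Character counts:
  'c': 1
  'd': 3
  'e': 2
Maximum frequency: 3

3


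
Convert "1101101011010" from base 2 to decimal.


Input: "1101101011010" in base 2
Positional expansion:
  Digit '1' (value 1) x 2^12 = 4096
  Digit '1' (value 1) x 2^11 = 2048
  Digit '0' (value 0) x 2^10 = 0
  Digit '1' (value 1) x 2^9 = 512
  Digit '1' (value 1) x 2^8 = 256
  Digit '0' (value 0) x 2^7 = 0
  Digit '1' (value 1) x 2^6 = 64
  Digit '0' (value 0) x 2^5 = 0
  Digit '1' (value 1) x 2^4 = 16
  Digit '1' (value 1) x 2^3 = 8
  Digit '0' (value 0) x 2^2 = 0
  Digit '1' (value 1) x 2^1 = 2
  Digit '0' (value 0) x 2^0 = 0
Sum = 7002

7002


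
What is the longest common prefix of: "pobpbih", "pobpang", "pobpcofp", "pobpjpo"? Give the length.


Words: pobpbih, pobpang, pobpcofp, pobpjpo
  Position 0: all 'p' => match
  Position 1: all 'o' => match
  Position 2: all 'b' => match
  Position 3: all 'p' => match
  Position 4: ('b', 'a', 'c', 'j') => mismatch, stop
LCP = "pobp" (length 4)

4


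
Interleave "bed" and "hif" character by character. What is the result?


Interleaving "bed" and "hif":
  Position 0: 'b' from first, 'h' from second => "bh"
  Position 1: 'e' from first, 'i' from second => "ei"
  Position 2: 'd' from first, 'f' from second => "df"
Result: bheidf

bheidf


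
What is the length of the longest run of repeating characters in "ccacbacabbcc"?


Input: "ccacbacabbcc"
Scanning for longest run:
  Position 1 ('c'): continues run of 'c', length=2
  Position 2 ('a'): new char, reset run to 1
  Position 3 ('c'): new char, reset run to 1
  Position 4 ('b'): new char, reset run to 1
  Position 5 ('a'): new char, reset run to 1
  Position 6 ('c'): new char, reset run to 1
  Position 7 ('a'): new char, reset run to 1
  Position 8 ('b'): new char, reset run to 1
  Position 9 ('b'): continues run of 'b', length=2
  Position 10 ('c'): new char, reset run to 1
  Position 11 ('c'): continues run of 'c', length=2
Longest run: 'c' with length 2

2


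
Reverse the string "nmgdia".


Input: nmgdia
Reading characters right to left:
  Position 5: 'a'
  Position 4: 'i'
  Position 3: 'd'
  Position 2: 'g'
  Position 1: 'm'
  Position 0: 'n'
Reversed: aidgmn

aidgmn


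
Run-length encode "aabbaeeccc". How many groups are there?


Input: aabbaeeccc
Scanning for consecutive runs:
  Group 1: 'a' x 2 (positions 0-1)
  Group 2: 'b' x 2 (positions 2-3)
  Group 3: 'a' x 1 (positions 4-4)
  Group 4: 'e' x 2 (positions 5-6)
  Group 5: 'c' x 3 (positions 7-9)
Total groups: 5

5


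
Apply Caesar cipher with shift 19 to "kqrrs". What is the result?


Caesar cipher: shift "kqrrs" by 19
  'k' (pos 10) + 19 = pos 3 = 'd'
  'q' (pos 16) + 19 = pos 9 = 'j'
  'r' (pos 17) + 19 = pos 10 = 'k'
  'r' (pos 17) + 19 = pos 10 = 'k'
  's' (pos 18) + 19 = pos 11 = 'l'
Result: djkkl

djkkl


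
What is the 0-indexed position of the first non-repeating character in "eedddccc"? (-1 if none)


Input: eedddccc
Character frequencies:
  'c': 3
  'd': 3
  'e': 2
Scanning left to right for freq == 1:
  Position 0 ('e'): freq=2, skip
  Position 1 ('e'): freq=2, skip
  Position 2 ('d'): freq=3, skip
  Position 3 ('d'): freq=3, skip
  Position 4 ('d'): freq=3, skip
  Position 5 ('c'): freq=3, skip
  Position 6 ('c'): freq=3, skip
  Position 7 ('c'): freq=3, skip
  No unique character found => answer = -1

-1


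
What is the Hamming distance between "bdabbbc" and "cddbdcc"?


Comparing "bdabbbc" and "cddbdcc" position by position:
  Position 0: 'b' vs 'c' => differ
  Position 1: 'd' vs 'd' => same
  Position 2: 'a' vs 'd' => differ
  Position 3: 'b' vs 'b' => same
  Position 4: 'b' vs 'd' => differ
  Position 5: 'b' vs 'c' => differ
  Position 6: 'c' vs 'c' => same
Total differences (Hamming distance): 4

4


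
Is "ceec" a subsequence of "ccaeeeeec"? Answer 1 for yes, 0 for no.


Check if "ceec" is a subsequence of "ccaeeeeec"
Greedy scan:
  Position 0 ('c'): matches sub[0] = 'c'
  Position 1 ('c'): no match needed
  Position 2 ('a'): no match needed
  Position 3 ('e'): matches sub[1] = 'e'
  Position 4 ('e'): matches sub[2] = 'e'
  Position 5 ('e'): no match needed
  Position 6 ('e'): no match needed
  Position 7 ('e'): no match needed
  Position 8 ('c'): matches sub[3] = 'c'
All 4 characters matched => is a subsequence

1


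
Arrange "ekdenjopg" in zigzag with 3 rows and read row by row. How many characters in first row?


Zigzag "ekdenjopg" into 3 rows:
Placing characters:
  'e' => row 0
  'k' => row 1
  'd' => row 2
  'e' => row 1
  'n' => row 0
  'j' => row 1
  'o' => row 2
  'p' => row 1
  'g' => row 0
Rows:
  Row 0: "eng"
  Row 1: "kejp"
  Row 2: "do"
First row length: 3

3


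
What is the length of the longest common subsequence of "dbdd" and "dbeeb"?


LCS of "dbdd" and "dbeeb"
DP table:
           d    b    e    e    b
      0    0    0    0    0    0
  d   0    1    1    1    1    1
  b   0    1    2    2    2    2
  d   0    1    2    2    2    2
  d   0    1    2    2    2    2
LCS length = dp[4][5] = 2

2


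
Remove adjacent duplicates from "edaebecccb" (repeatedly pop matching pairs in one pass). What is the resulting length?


Input: edaebecccb
Stack-based adjacent duplicate removal:
  Read 'e': push. Stack: e
  Read 'd': push. Stack: ed
  Read 'a': push. Stack: eda
  Read 'e': push. Stack: edae
  Read 'b': push. Stack: edaeb
  Read 'e': push. Stack: edaebe
  Read 'c': push. Stack: edaebec
  Read 'c': matches stack top 'c' => pop. Stack: edaebe
  Read 'c': push. Stack: edaebec
  Read 'b': push. Stack: edaebecb
Final stack: "edaebecb" (length 8)

8


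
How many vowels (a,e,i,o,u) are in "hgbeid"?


Input: hgbeid
Checking each character:
  'h' at position 0: consonant
  'g' at position 1: consonant
  'b' at position 2: consonant
  'e' at position 3: vowel (running total: 1)
  'i' at position 4: vowel (running total: 2)
  'd' at position 5: consonant
Total vowels: 2

2


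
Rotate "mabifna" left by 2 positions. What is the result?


Input: "mabifna", rotate left by 2
First 2 characters: "ma"
Remaining characters: "bifna"
Concatenate remaining + first: "bifna" + "ma" = "bifnama"

bifnama


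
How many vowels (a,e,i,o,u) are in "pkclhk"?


Input: pkclhk
Checking each character:
  'p' at position 0: consonant
  'k' at position 1: consonant
  'c' at position 2: consonant
  'l' at position 3: consonant
  'h' at position 4: consonant
  'k' at position 5: consonant
Total vowels: 0

0


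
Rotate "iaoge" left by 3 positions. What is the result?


Input: "iaoge", rotate left by 3
First 3 characters: "iao"
Remaining characters: "ge"
Concatenate remaining + first: "ge" + "iao" = "geiao"

geiao


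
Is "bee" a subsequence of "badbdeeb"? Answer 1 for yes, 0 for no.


Check if "bee" is a subsequence of "badbdeeb"
Greedy scan:
  Position 0 ('b'): matches sub[0] = 'b'
  Position 1 ('a'): no match needed
  Position 2 ('d'): no match needed
  Position 3 ('b'): no match needed
  Position 4 ('d'): no match needed
  Position 5 ('e'): matches sub[1] = 'e'
  Position 6 ('e'): matches sub[2] = 'e'
  Position 7 ('b'): no match needed
All 3 characters matched => is a subsequence

1


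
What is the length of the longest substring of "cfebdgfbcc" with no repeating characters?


Input: "cfebdgfbcc"
Sliding window (track last position of each char):
  Position 0 ('c'): window [0,0] length 1 -- new best
  Position 1 ('f'): window [0,1] length 2 -- new best
  Position 2 ('e'): window [0,2] length 3 -- new best
  Position 3 ('b'): window [0,3] length 4 -- new best
  Position 4 ('d'): window [0,4] length 5 -- new best
  Position 5 ('g'): window [0,5] length 6 -- new best
  Position 6 ('f'): repeat (last at 1), move window start to 2
  Position 6 ('f'): window [2,6] length 5
  Position 7 ('b'): repeat (last at 3), move window start to 4
  Position 7 ('b'): window [4,7] length 4
  Position 8 ('c'): window [4,8] length 5
  Position 9 ('c'): repeat (last at 8), move window start to 9
  Position 9 ('c'): window [9,9] length 1
Longest substring with no repeats: "cfebdg" with length 6

6


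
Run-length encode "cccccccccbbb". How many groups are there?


Input: cccccccccbbb
Scanning for consecutive runs:
  Group 1: 'c' x 9 (positions 0-8)
  Group 2: 'b' x 3 (positions 9-11)
Total groups: 2

2


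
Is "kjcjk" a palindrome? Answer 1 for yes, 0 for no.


Input: kjcjk
Reversed: kjcjk
  Compare pos 0 ('k') with pos 4 ('k'): match
  Compare pos 1 ('j') with pos 3 ('j'): match
Result: palindrome

1


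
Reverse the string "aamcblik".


Input: aamcblik
Reading characters right to left:
  Position 7: 'k'
  Position 6: 'i'
  Position 5: 'l'
  Position 4: 'b'
  Position 3: 'c'
  Position 2: 'm'
  Position 1: 'a'
  Position 0: 'a'
Reversed: kilbcmaa

kilbcmaa


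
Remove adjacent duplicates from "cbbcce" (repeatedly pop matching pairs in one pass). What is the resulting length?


Input: cbbcce
Stack-based adjacent duplicate removal:
  Read 'c': push. Stack: c
  Read 'b': push. Stack: cb
  Read 'b': matches stack top 'b' => pop. Stack: c
  Read 'c': matches stack top 'c' => pop. Stack: (empty)
  Read 'c': push. Stack: c
  Read 'e': push. Stack: ce
Final stack: "ce" (length 2)

2


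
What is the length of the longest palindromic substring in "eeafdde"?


Input: "eeafdde"
Checking substrings for palindromes:
  [0:2] "ee" (len 2) => palindrome
  [4:6] "dd" (len 2) => palindrome
Longest palindromic substring: "ee" with length 2

2


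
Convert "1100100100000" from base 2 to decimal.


Input: "1100100100000" in base 2
Positional expansion:
  Digit '1' (value 1) x 2^12 = 4096
  Digit '1' (value 1) x 2^11 = 2048
  Digit '0' (value 0) x 2^10 = 0
  Digit '0' (value 0) x 2^9 = 0
  Digit '1' (value 1) x 2^8 = 256
  Digit '0' (value 0) x 2^7 = 0
  Digit '0' (value 0) x 2^6 = 0
  Digit '1' (value 1) x 2^5 = 32
  Digit '0' (value 0) x 2^4 = 0
  Digit '0' (value 0) x 2^3 = 0
  Digit '0' (value 0) x 2^2 = 0
  Digit '0' (value 0) x 2^1 = 0
  Digit '0' (value 0) x 2^0 = 0
Sum = 6432

6432


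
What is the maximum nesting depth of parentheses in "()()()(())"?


Input: "()()()(())"
Tracking depth:
  Position 0 '(': depth becomes 1
  Position 1 ')': depth becomes 0
  Position 2 '(': depth becomes 1
  Position 3 ')': depth becomes 0
  Position 4 '(': depth becomes 1
  Position 5 ')': depth becomes 0
  Position 6 '(': depth becomes 1
  Position 7 '(': depth becomes 2
  Position 8 ')': depth becomes 1
  Position 9 ')': depth becomes 0
Maximum depth reached: 2

2


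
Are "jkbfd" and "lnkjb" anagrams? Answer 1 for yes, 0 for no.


Strings: "jkbfd", "lnkjb"
Sorted first:  bdfjk
Sorted second: bjkln
Differ at position 1: 'd' vs 'j' => not anagrams

0


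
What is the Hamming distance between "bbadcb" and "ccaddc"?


Comparing "bbadcb" and "ccaddc" position by position:
  Position 0: 'b' vs 'c' => differ
  Position 1: 'b' vs 'c' => differ
  Position 2: 'a' vs 'a' => same
  Position 3: 'd' vs 'd' => same
  Position 4: 'c' vs 'd' => differ
  Position 5: 'b' vs 'c' => differ
Total differences (Hamming distance): 4

4


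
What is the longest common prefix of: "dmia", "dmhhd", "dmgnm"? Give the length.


Words: dmia, dmhhd, dmgnm
  Position 0: all 'd' => match
  Position 1: all 'm' => match
  Position 2: ('i', 'h', 'g') => mismatch, stop
LCP = "dm" (length 2)

2


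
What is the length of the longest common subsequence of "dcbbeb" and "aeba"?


LCS of "dcbbeb" and "aeba"
DP table:
           a    e    b    a
      0    0    0    0    0
  d   0    0    0    0    0
  c   0    0    0    0    0
  b   0    0    0    1    1
  b   0    0    0    1    1
  e   0    0    1    1    1
  b   0    0    1    2    2
LCS length = dp[6][4] = 2

2


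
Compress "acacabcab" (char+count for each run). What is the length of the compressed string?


Input: acacabcab
Runs:
  'a' x 1 => "a1"
  'c' x 1 => "c1"
  'a' x 1 => "a1"
  'c' x 1 => "c1"
  'a' x 1 => "a1"
  'b' x 1 => "b1"
  'c' x 1 => "c1"
  'a' x 1 => "a1"
  'b' x 1 => "b1"
Compressed: "a1c1a1c1a1b1c1a1b1"
Compressed length: 18

18


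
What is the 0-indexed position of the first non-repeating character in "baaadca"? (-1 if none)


Input: baaadca
Character frequencies:
  'a': 4
  'b': 1
  'c': 1
  'd': 1
Scanning left to right for freq == 1:
  Position 0 ('b'): unique! => answer = 0

0


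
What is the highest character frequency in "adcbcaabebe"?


Input: adcbcaabebe
Character counts:
  'a': 3
  'b': 3
  'c': 2
  'd': 1
  'e': 2
Maximum frequency: 3

3


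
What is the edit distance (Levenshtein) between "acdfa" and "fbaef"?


Computing edit distance: "acdfa" -> "fbaef"
DP table:
           f    b    a    e    f
      0    1    2    3    4    5
  a   1    1    2    2    3    4
  c   2    2    2    3    3    4
  d   3    3    3    3    4    4
  f   4    3    4    4    4    4
  a   5    4    4    4    5    5
Edit distance = dp[5][5] = 5

5


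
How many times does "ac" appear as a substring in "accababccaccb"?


Searching for "ac" in "accababccaccb"
Scanning each position:
  Position 0: "ac" => MATCH
  Position 1: "cc" => no
  Position 2: "ca" => no
  Position 3: "ab" => no
  Position 4: "ba" => no
  Position 5: "ab" => no
  Position 6: "bc" => no
  Position 7: "cc" => no
  Position 8: "ca" => no
  Position 9: "ac" => MATCH
  Position 10: "cc" => no
  Position 11: "cb" => no
Total occurrences: 2

2


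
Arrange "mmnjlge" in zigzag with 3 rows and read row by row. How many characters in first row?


Zigzag "mmnjlge" into 3 rows:
Placing characters:
  'm' => row 0
  'm' => row 1
  'n' => row 2
  'j' => row 1
  'l' => row 0
  'g' => row 1
  'e' => row 2
Rows:
  Row 0: "ml"
  Row 1: "mjg"
  Row 2: "ne"
First row length: 2

2


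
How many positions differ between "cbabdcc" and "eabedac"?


Comparing "cbabdcc" and "eabedac" position by position:
  Position 0: 'c' vs 'e' => DIFFER
  Position 1: 'b' vs 'a' => DIFFER
  Position 2: 'a' vs 'b' => DIFFER
  Position 3: 'b' vs 'e' => DIFFER
  Position 4: 'd' vs 'd' => same
  Position 5: 'c' vs 'a' => DIFFER
  Position 6: 'c' vs 'c' => same
Positions that differ: 5

5


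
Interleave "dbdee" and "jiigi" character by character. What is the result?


Interleaving "dbdee" and "jiigi":
  Position 0: 'd' from first, 'j' from second => "dj"
  Position 1: 'b' from first, 'i' from second => "bi"
  Position 2: 'd' from first, 'i' from second => "di"
  Position 3: 'e' from first, 'g' from second => "eg"
  Position 4: 'e' from first, 'i' from second => "ei"
Result: djbidiegei

djbidiegei


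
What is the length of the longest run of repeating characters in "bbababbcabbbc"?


Input: "bbababbcabbbc"
Scanning for longest run:
  Position 1 ('b'): continues run of 'b', length=2
  Position 2 ('a'): new char, reset run to 1
  Position 3 ('b'): new char, reset run to 1
  Position 4 ('a'): new char, reset run to 1
  Position 5 ('b'): new char, reset run to 1
  Position 6 ('b'): continues run of 'b', length=2
  Position 7 ('c'): new char, reset run to 1
  Position 8 ('a'): new char, reset run to 1
  Position 9 ('b'): new char, reset run to 1
  Position 10 ('b'): continues run of 'b', length=2
  Position 11 ('b'): continues run of 'b', length=3
  Position 12 ('c'): new char, reset run to 1
Longest run: 'b' with length 3

3


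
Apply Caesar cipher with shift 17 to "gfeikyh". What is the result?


Caesar cipher: shift "gfeikyh" by 17
  'g' (pos 6) + 17 = pos 23 = 'x'
  'f' (pos 5) + 17 = pos 22 = 'w'
  'e' (pos 4) + 17 = pos 21 = 'v'
  'i' (pos 8) + 17 = pos 25 = 'z'
  'k' (pos 10) + 17 = pos 1 = 'b'
  'y' (pos 24) + 17 = pos 15 = 'p'
  'h' (pos 7) + 17 = pos 24 = 'y'
Result: xwvzbpy

xwvzbpy


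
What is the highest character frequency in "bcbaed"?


Input: bcbaed
Character counts:
  'a': 1
  'b': 2
  'c': 1
  'd': 1
  'e': 1
Maximum frequency: 2

2


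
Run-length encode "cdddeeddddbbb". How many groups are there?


Input: cdddeeddddbbb
Scanning for consecutive runs:
  Group 1: 'c' x 1 (positions 0-0)
  Group 2: 'd' x 3 (positions 1-3)
  Group 3: 'e' x 2 (positions 4-5)
  Group 4: 'd' x 4 (positions 6-9)
  Group 5: 'b' x 3 (positions 10-12)
Total groups: 5

5


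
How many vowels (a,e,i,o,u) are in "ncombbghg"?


Input: ncombbghg
Checking each character:
  'n' at position 0: consonant
  'c' at position 1: consonant
  'o' at position 2: vowel (running total: 1)
  'm' at position 3: consonant
  'b' at position 4: consonant
  'b' at position 5: consonant
  'g' at position 6: consonant
  'h' at position 7: consonant
  'g' at position 8: consonant
Total vowels: 1

1


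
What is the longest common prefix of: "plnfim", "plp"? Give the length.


Words: plnfim, plp
  Position 0: all 'p' => match
  Position 1: all 'l' => match
  Position 2: ('n', 'p') => mismatch, stop
LCP = "pl" (length 2)

2


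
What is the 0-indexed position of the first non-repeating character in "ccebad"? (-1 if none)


Input: ccebad
Character frequencies:
  'a': 1
  'b': 1
  'c': 2
  'd': 1
  'e': 1
Scanning left to right for freq == 1:
  Position 0 ('c'): freq=2, skip
  Position 1 ('c'): freq=2, skip
  Position 2 ('e'): unique! => answer = 2

2


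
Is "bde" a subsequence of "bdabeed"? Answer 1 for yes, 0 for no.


Check if "bde" is a subsequence of "bdabeed"
Greedy scan:
  Position 0 ('b'): matches sub[0] = 'b'
  Position 1 ('d'): matches sub[1] = 'd'
  Position 2 ('a'): no match needed
  Position 3 ('b'): no match needed
  Position 4 ('e'): matches sub[2] = 'e'
  Position 5 ('e'): no match needed
  Position 6 ('d'): no match needed
All 3 characters matched => is a subsequence

1


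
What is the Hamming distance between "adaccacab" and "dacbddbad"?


Comparing "adaccacab" and "dacbddbad" position by position:
  Position 0: 'a' vs 'd' => differ
  Position 1: 'd' vs 'a' => differ
  Position 2: 'a' vs 'c' => differ
  Position 3: 'c' vs 'b' => differ
  Position 4: 'c' vs 'd' => differ
  Position 5: 'a' vs 'd' => differ
  Position 6: 'c' vs 'b' => differ
  Position 7: 'a' vs 'a' => same
  Position 8: 'b' vs 'd' => differ
Total differences (Hamming distance): 8

8


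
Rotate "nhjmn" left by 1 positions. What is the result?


Input: "nhjmn", rotate left by 1
First 1 characters: "n"
Remaining characters: "hjmn"
Concatenate remaining + first: "hjmn" + "n" = "hjmnn"

hjmnn


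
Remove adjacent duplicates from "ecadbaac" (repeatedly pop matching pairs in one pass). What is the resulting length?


Input: ecadbaac
Stack-based adjacent duplicate removal:
  Read 'e': push. Stack: e
  Read 'c': push. Stack: ec
  Read 'a': push. Stack: eca
  Read 'd': push. Stack: ecad
  Read 'b': push. Stack: ecadb
  Read 'a': push. Stack: ecadba
  Read 'a': matches stack top 'a' => pop. Stack: ecadb
  Read 'c': push. Stack: ecadbc
Final stack: "ecadbc" (length 6)

6


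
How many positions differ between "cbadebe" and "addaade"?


Comparing "cbadebe" and "addaade" position by position:
  Position 0: 'c' vs 'a' => DIFFER
  Position 1: 'b' vs 'd' => DIFFER
  Position 2: 'a' vs 'd' => DIFFER
  Position 3: 'd' vs 'a' => DIFFER
  Position 4: 'e' vs 'a' => DIFFER
  Position 5: 'b' vs 'd' => DIFFER
  Position 6: 'e' vs 'e' => same
Positions that differ: 6

6


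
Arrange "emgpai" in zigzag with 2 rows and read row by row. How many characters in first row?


Zigzag "emgpai" into 2 rows:
Placing characters:
  'e' => row 0
  'm' => row 1
  'g' => row 0
  'p' => row 1
  'a' => row 0
  'i' => row 1
Rows:
  Row 0: "ega"
  Row 1: "mpi"
First row length: 3

3


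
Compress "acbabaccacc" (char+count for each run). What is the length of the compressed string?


Input: acbabaccacc
Runs:
  'a' x 1 => "a1"
  'c' x 1 => "c1"
  'b' x 1 => "b1"
  'a' x 1 => "a1"
  'b' x 1 => "b1"
  'a' x 1 => "a1"
  'c' x 2 => "c2"
  'a' x 1 => "a1"
  'c' x 2 => "c2"
Compressed: "a1c1b1a1b1a1c2a1c2"
Compressed length: 18

18


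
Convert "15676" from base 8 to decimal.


Input: "15676" in base 8
Positional expansion:
  Digit '1' (value 1) x 8^4 = 4096
  Digit '5' (value 5) x 8^3 = 2560
  Digit '6' (value 6) x 8^2 = 384
  Digit '7' (value 7) x 8^1 = 56
  Digit '6' (value 6) x 8^0 = 6
Sum = 7102

7102


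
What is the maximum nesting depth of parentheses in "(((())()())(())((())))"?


Input: "(((())()())(())((())))"
Tracking depth:
  Position 0 '(': depth becomes 1
  Position 1 '(': depth becomes 2
  Position 2 '(': depth becomes 3
  Position 3 '(': depth becomes 4
  Position 4 ')': depth becomes 3
  Position 5 ')': depth becomes 2
  Position 6 '(': depth becomes 3
  Position 7 ')': depth becomes 2
  Position 8 '(': depth becomes 3
  Position 9 ')': depth becomes 2
  Position 10 ')': depth becomes 1
  Position 11 '(': depth becomes 2
  Position 12 '(': depth becomes 3
  Position 13 ')': depth becomes 2
  Position 14 ')': depth becomes 1
  Position 15 '(': depth becomes 2
  Position 16 '(': depth becomes 3
  Position 17 '(': depth becomes 4
  Position 18 ')': depth becomes 3
  Position 19 ')': depth becomes 2
  Position 20 ')': depth becomes 1
  Position 21 ')': depth becomes 0
Maximum depth reached: 4

4


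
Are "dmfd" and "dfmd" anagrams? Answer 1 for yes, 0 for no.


Strings: "dmfd", "dfmd"
Sorted first:  ddfm
Sorted second: ddfm
Sorted forms match => anagrams

1


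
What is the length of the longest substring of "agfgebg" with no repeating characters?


Input: "agfgebg"
Sliding window (track last position of each char):
  Position 0 ('a'): window [0,0] length 1 -- new best
  Position 1 ('g'): window [0,1] length 2 -- new best
  Position 2 ('f'): window [0,2] length 3 -- new best
  Position 3 ('g'): repeat (last at 1), move window start to 2
  Position 3 ('g'): window [2,3] length 2
  Position 4 ('e'): window [2,4] length 3
  Position 5 ('b'): window [2,5] length 4 -- new best
  Position 6 ('g'): repeat (last at 3), move window start to 4
  Position 6 ('g'): window [4,6] length 3
Longest substring with no repeats: "fgeb" with length 4

4


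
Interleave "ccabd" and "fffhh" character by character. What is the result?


Interleaving "ccabd" and "fffhh":
  Position 0: 'c' from first, 'f' from second => "cf"
  Position 1: 'c' from first, 'f' from second => "cf"
  Position 2: 'a' from first, 'f' from second => "af"
  Position 3: 'b' from first, 'h' from second => "bh"
  Position 4: 'd' from first, 'h' from second => "dh"
Result: cfcfafbhdh

cfcfafbhdh


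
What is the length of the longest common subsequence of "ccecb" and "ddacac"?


LCS of "ccecb" and "ddacac"
DP table:
           d    d    a    c    a    c
      0    0    0    0    0    0    0
  c   0    0    0    0    1    1    1
  c   0    0    0    0    1    1    2
  e   0    0    0    0    1    1    2
  c   0    0    0    0    1    1    2
  b   0    0    0    0    1    1    2
LCS length = dp[5][6] = 2

2


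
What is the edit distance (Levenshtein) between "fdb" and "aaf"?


Computing edit distance: "fdb" -> "aaf"
DP table:
           a    a    f
      0    1    2    3
  f   1    1    2    2
  d   2    2    2    3
  b   3    3    3    3
Edit distance = dp[3][3] = 3

3


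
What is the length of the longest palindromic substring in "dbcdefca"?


Input: "dbcdefca"
Checking substrings for palindromes:
  No multi-char palindromic substrings found
Longest palindromic substring: "d" with length 1

1


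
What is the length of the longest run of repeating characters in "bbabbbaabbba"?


Input: "bbabbbaabbba"
Scanning for longest run:
  Position 1 ('b'): continues run of 'b', length=2
  Position 2 ('a'): new char, reset run to 1
  Position 3 ('b'): new char, reset run to 1
  Position 4 ('b'): continues run of 'b', length=2
  Position 5 ('b'): continues run of 'b', length=3
  Position 6 ('a'): new char, reset run to 1
  Position 7 ('a'): continues run of 'a', length=2
  Position 8 ('b'): new char, reset run to 1
  Position 9 ('b'): continues run of 'b', length=2
  Position 10 ('b'): continues run of 'b', length=3
  Position 11 ('a'): new char, reset run to 1
Longest run: 'b' with length 3

3


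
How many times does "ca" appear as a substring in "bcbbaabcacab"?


Searching for "ca" in "bcbbaabcacab"
Scanning each position:
  Position 0: "bc" => no
  Position 1: "cb" => no
  Position 2: "bb" => no
  Position 3: "ba" => no
  Position 4: "aa" => no
  Position 5: "ab" => no
  Position 6: "bc" => no
  Position 7: "ca" => MATCH
  Position 8: "ac" => no
  Position 9: "ca" => MATCH
  Position 10: "ab" => no
Total occurrences: 2

2


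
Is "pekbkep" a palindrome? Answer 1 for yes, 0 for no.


Input: pekbkep
Reversed: pekbkep
  Compare pos 0 ('p') with pos 6 ('p'): match
  Compare pos 1 ('e') with pos 5 ('e'): match
  Compare pos 2 ('k') with pos 4 ('k'): match
Result: palindrome

1


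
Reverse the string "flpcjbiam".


Input: flpcjbiam
Reading characters right to left:
  Position 8: 'm'
  Position 7: 'a'
  Position 6: 'i'
  Position 5: 'b'
  Position 4: 'j'
  Position 3: 'c'
  Position 2: 'p'
  Position 1: 'l'
  Position 0: 'f'
Reversed: maibjcplf

maibjcplf


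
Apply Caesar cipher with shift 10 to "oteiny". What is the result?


Caesar cipher: shift "oteiny" by 10
  'o' (pos 14) + 10 = pos 24 = 'y'
  't' (pos 19) + 10 = pos 3 = 'd'
  'e' (pos 4) + 10 = pos 14 = 'o'
  'i' (pos 8) + 10 = pos 18 = 's'
  'n' (pos 13) + 10 = pos 23 = 'x'
  'y' (pos 24) + 10 = pos 8 = 'i'
Result: ydosxi

ydosxi


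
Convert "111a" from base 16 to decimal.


Input: "111a" in base 16
Positional expansion:
  Digit '1' (value 1) x 16^3 = 4096
  Digit '1' (value 1) x 16^2 = 256
  Digit '1' (value 1) x 16^1 = 16
  Digit 'a' (value 10) x 16^0 = 10
Sum = 4378

4378


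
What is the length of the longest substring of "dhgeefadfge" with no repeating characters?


Input: "dhgeefadfge"
Sliding window (track last position of each char):
  Position 0 ('d'): window [0,0] length 1 -- new best
  Position 1 ('h'): window [0,1] length 2 -- new best
  Position 2 ('g'): window [0,2] length 3 -- new best
  Position 3 ('e'): window [0,3] length 4 -- new best
  Position 4 ('e'): repeat (last at 3), move window start to 4
  Position 4 ('e'): window [4,4] length 1
  Position 5 ('f'): window [4,5] length 2
  Position 6 ('a'): window [4,6] length 3
  Position 7 ('d'): window [4,7] length 4
  Position 8 ('f'): repeat (last at 5), move window start to 6
  Position 8 ('f'): window [6,8] length 3
  Position 9 ('g'): window [6,9] length 4
  Position 10 ('e'): window [6,10] length 5 -- new best
Longest substring with no repeats: "adfge" with length 5

5


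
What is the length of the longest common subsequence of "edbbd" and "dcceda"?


LCS of "edbbd" and "dcceda"
DP table:
           d    c    c    e    d    a
      0    0    0    0    0    0    0
  e   0    0    0    0    1    1    1
  d   0    1    1    1    1    2    2
  b   0    1    1    1    1    2    2
  b   0    1    1    1    1    2    2
  d   0    1    1    1    1    2    2
LCS length = dp[5][6] = 2

2


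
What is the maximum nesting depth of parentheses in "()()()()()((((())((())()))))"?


Input: "()()()()()((((())((())()))))"
Tracking depth:
  Position 0 '(': depth becomes 1
  Position 1 ')': depth becomes 0
  Position 2 '(': depth becomes 1
  Position 3 ')': depth becomes 0
  Position 4 '(': depth becomes 1
  Position 5 ')': depth becomes 0
  Position 6 '(': depth becomes 1
  Position 7 ')': depth becomes 0
  Position 8 '(': depth becomes 1
  Position 9 ')': depth becomes 0
  Position 10 '(': depth becomes 1
  Position 11 '(': depth becomes 2
  Position 12 '(': depth becomes 3
  Position 13 '(': depth becomes 4
  Position 14 '(': depth becomes 5
  Position 15 ')': depth becomes 4
  Position 16 ')': depth becomes 3
  Position 17 '(': depth becomes 4
  Position 18 '(': depth becomes 5
  Position 19 '(': depth becomes 6
  Position 20 ')': depth becomes 5
  Position 21 ')': depth becomes 4
  Position 22 '(': depth becomes 5
  Position 23 ')': depth becomes 4
  Position 24 ')': depth becomes 3
  Position 25 ')': depth becomes 2
  Position 26 ')': depth becomes 1
  Position 27 ')': depth becomes 0
Maximum depth reached: 6

6


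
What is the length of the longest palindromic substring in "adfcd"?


Input: "adfcd"
Checking substrings for palindromes:
  No multi-char palindromic substrings found
Longest palindromic substring: "a" with length 1

1


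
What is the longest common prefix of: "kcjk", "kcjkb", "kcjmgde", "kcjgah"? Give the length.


Words: kcjk, kcjkb, kcjmgde, kcjgah
  Position 0: all 'k' => match
  Position 1: all 'c' => match
  Position 2: all 'j' => match
  Position 3: ('k', 'k', 'm', 'g') => mismatch, stop
LCP = "kcj" (length 3)

3


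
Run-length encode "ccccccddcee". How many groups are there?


Input: ccccccddcee
Scanning for consecutive runs:
  Group 1: 'c' x 6 (positions 0-5)
  Group 2: 'd' x 2 (positions 6-7)
  Group 3: 'c' x 1 (positions 8-8)
  Group 4: 'e' x 2 (positions 9-10)
Total groups: 4

4


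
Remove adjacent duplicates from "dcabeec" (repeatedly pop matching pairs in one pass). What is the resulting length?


Input: dcabeec
Stack-based adjacent duplicate removal:
  Read 'd': push. Stack: d
  Read 'c': push. Stack: dc
  Read 'a': push. Stack: dca
  Read 'b': push. Stack: dcab
  Read 'e': push. Stack: dcabe
  Read 'e': matches stack top 'e' => pop. Stack: dcab
  Read 'c': push. Stack: dcabc
Final stack: "dcabc" (length 5)

5


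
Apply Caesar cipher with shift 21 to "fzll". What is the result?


Caesar cipher: shift "fzll" by 21
  'f' (pos 5) + 21 = pos 0 = 'a'
  'z' (pos 25) + 21 = pos 20 = 'u'
  'l' (pos 11) + 21 = pos 6 = 'g'
  'l' (pos 11) + 21 = pos 6 = 'g'
Result: augg

augg


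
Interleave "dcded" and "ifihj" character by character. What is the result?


Interleaving "dcded" and "ifihj":
  Position 0: 'd' from first, 'i' from second => "di"
  Position 1: 'c' from first, 'f' from second => "cf"
  Position 2: 'd' from first, 'i' from second => "di"
  Position 3: 'e' from first, 'h' from second => "eh"
  Position 4: 'd' from first, 'j' from second => "dj"
Result: dicfdiehdj

dicfdiehdj


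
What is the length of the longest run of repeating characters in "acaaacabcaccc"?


Input: "acaaacabcaccc"
Scanning for longest run:
  Position 1 ('c'): new char, reset run to 1
  Position 2 ('a'): new char, reset run to 1
  Position 3 ('a'): continues run of 'a', length=2
  Position 4 ('a'): continues run of 'a', length=3
  Position 5 ('c'): new char, reset run to 1
  Position 6 ('a'): new char, reset run to 1
  Position 7 ('b'): new char, reset run to 1
  Position 8 ('c'): new char, reset run to 1
  Position 9 ('a'): new char, reset run to 1
  Position 10 ('c'): new char, reset run to 1
  Position 11 ('c'): continues run of 'c', length=2
  Position 12 ('c'): continues run of 'c', length=3
Longest run: 'a' with length 3

3


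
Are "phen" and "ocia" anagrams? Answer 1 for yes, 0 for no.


Strings: "phen", "ocia"
Sorted first:  ehnp
Sorted second: acio
Differ at position 0: 'e' vs 'a' => not anagrams

0


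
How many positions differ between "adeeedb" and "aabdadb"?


Comparing "adeeedb" and "aabdadb" position by position:
  Position 0: 'a' vs 'a' => same
  Position 1: 'd' vs 'a' => DIFFER
  Position 2: 'e' vs 'b' => DIFFER
  Position 3: 'e' vs 'd' => DIFFER
  Position 4: 'e' vs 'a' => DIFFER
  Position 5: 'd' vs 'd' => same
  Position 6: 'b' vs 'b' => same
Positions that differ: 4

4


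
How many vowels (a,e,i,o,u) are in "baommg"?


Input: baommg
Checking each character:
  'b' at position 0: consonant
  'a' at position 1: vowel (running total: 1)
  'o' at position 2: vowel (running total: 2)
  'm' at position 3: consonant
  'm' at position 4: consonant
  'g' at position 5: consonant
Total vowels: 2

2


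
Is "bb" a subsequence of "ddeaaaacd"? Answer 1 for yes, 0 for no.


Check if "bb" is a subsequence of "ddeaaaacd"
Greedy scan:
  Position 0 ('d'): no match needed
  Position 1 ('d'): no match needed
  Position 2 ('e'): no match needed
  Position 3 ('a'): no match needed
  Position 4 ('a'): no match needed
  Position 5 ('a'): no match needed
  Position 6 ('a'): no match needed
  Position 7 ('c'): no match needed
  Position 8 ('d'): no match needed
Only matched 0/2 characters => not a subsequence

0


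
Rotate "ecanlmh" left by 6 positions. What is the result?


Input: "ecanlmh", rotate left by 6
First 6 characters: "ecanlm"
Remaining characters: "h"
Concatenate remaining + first: "h" + "ecanlm" = "hecanlm"

hecanlm


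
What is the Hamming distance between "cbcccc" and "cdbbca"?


Comparing "cbcccc" and "cdbbca" position by position:
  Position 0: 'c' vs 'c' => same
  Position 1: 'b' vs 'd' => differ
  Position 2: 'c' vs 'b' => differ
  Position 3: 'c' vs 'b' => differ
  Position 4: 'c' vs 'c' => same
  Position 5: 'c' vs 'a' => differ
Total differences (Hamming distance): 4

4


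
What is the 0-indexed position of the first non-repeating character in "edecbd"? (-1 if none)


Input: edecbd
Character frequencies:
  'b': 1
  'c': 1
  'd': 2
  'e': 2
Scanning left to right for freq == 1:
  Position 0 ('e'): freq=2, skip
  Position 1 ('d'): freq=2, skip
  Position 2 ('e'): freq=2, skip
  Position 3 ('c'): unique! => answer = 3

3


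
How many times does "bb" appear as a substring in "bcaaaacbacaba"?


Searching for "bb" in "bcaaaacbacaba"
Scanning each position:
  Position 0: "bc" => no
  Position 1: "ca" => no
  Position 2: "aa" => no
  Position 3: "aa" => no
  Position 4: "aa" => no
  Position 5: "ac" => no
  Position 6: "cb" => no
  Position 7: "ba" => no
  Position 8: "ac" => no
  Position 9: "ca" => no
  Position 10: "ab" => no
  Position 11: "ba" => no
Total occurrences: 0

0


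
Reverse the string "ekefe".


Input: ekefe
Reading characters right to left:
  Position 4: 'e'
  Position 3: 'f'
  Position 2: 'e'
  Position 1: 'k'
  Position 0: 'e'
Reversed: efeke

efeke


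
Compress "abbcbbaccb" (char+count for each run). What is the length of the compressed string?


Input: abbcbbaccb
Runs:
  'a' x 1 => "a1"
  'b' x 2 => "b2"
  'c' x 1 => "c1"
  'b' x 2 => "b2"
  'a' x 1 => "a1"
  'c' x 2 => "c2"
  'b' x 1 => "b1"
Compressed: "a1b2c1b2a1c2b1"
Compressed length: 14

14


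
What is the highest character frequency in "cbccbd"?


Input: cbccbd
Character counts:
  'b': 2
  'c': 3
  'd': 1
Maximum frequency: 3

3


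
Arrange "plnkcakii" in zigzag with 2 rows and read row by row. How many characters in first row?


Zigzag "plnkcakii" into 2 rows:
Placing characters:
  'p' => row 0
  'l' => row 1
  'n' => row 0
  'k' => row 1
  'c' => row 0
  'a' => row 1
  'k' => row 0
  'i' => row 1
  'i' => row 0
Rows:
  Row 0: "pncki"
  Row 1: "lkai"
First row length: 5

5


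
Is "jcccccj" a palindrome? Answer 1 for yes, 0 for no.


Input: jcccccj
Reversed: jcccccj
  Compare pos 0 ('j') with pos 6 ('j'): match
  Compare pos 1 ('c') with pos 5 ('c'): match
  Compare pos 2 ('c') with pos 4 ('c'): match
Result: palindrome

1


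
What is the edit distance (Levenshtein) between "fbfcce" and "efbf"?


Computing edit distance: "fbfcce" -> "efbf"
DP table:
           e    f    b    f
      0    1    2    3    4
  f   1    1    1    2    3
  b   2    2    2    1    2
  f   3    3    2    2    1
  c   4    4    3    3    2
  c   5    5    4    4    3
  e   6    5    5    5    4
Edit distance = dp[6][4] = 4

4


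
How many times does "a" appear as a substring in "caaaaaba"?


Searching for "a" in "caaaaaba"
Scanning each position:
  Position 0: "c" => no
  Position 1: "a" => MATCH
  Position 2: "a" => MATCH
  Position 3: "a" => MATCH
  Position 4: "a" => MATCH
  Position 5: "a" => MATCH
  Position 6: "b" => no
  Position 7: "a" => MATCH
Total occurrences: 6

6


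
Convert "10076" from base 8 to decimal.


Input: "10076" in base 8
Positional expansion:
  Digit '1' (value 1) x 8^4 = 4096
  Digit '0' (value 0) x 8^3 = 0
  Digit '0' (value 0) x 8^2 = 0
  Digit '7' (value 7) x 8^1 = 56
  Digit '6' (value 6) x 8^0 = 6
Sum = 4158

4158


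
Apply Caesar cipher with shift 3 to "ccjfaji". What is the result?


Caesar cipher: shift "ccjfaji" by 3
  'c' (pos 2) + 3 = pos 5 = 'f'
  'c' (pos 2) + 3 = pos 5 = 'f'
  'j' (pos 9) + 3 = pos 12 = 'm'
  'f' (pos 5) + 3 = pos 8 = 'i'
  'a' (pos 0) + 3 = pos 3 = 'd'
  'j' (pos 9) + 3 = pos 12 = 'm'
  'i' (pos 8) + 3 = pos 11 = 'l'
Result: ffmidml

ffmidml


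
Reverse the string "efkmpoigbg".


Input: efkmpoigbg
Reading characters right to left:
  Position 9: 'g'
  Position 8: 'b'
  Position 7: 'g'
  Position 6: 'i'
  Position 5: 'o'
  Position 4: 'p'
  Position 3: 'm'
  Position 2: 'k'
  Position 1: 'f'
  Position 0: 'e'
Reversed: gbgiopmkfe

gbgiopmkfe


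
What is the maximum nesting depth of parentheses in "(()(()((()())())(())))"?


Input: "(()(()((()())())(())))"
Tracking depth:
  Position 0 '(': depth becomes 1
  Position 1 '(': depth becomes 2
  Position 2 ')': depth becomes 1
  Position 3 '(': depth becomes 2
  Position 4 '(': depth becomes 3
  Position 5 ')': depth becomes 2
  Position 6 '(': depth becomes 3
  Position 7 '(': depth becomes 4
  Position 8 '(': depth becomes 5
  Position 9 ')': depth becomes 4
  Position 10 '(': depth becomes 5
  Position 11 ')': depth becomes 4
  Position 12 ')': depth becomes 3
  Position 13 '(': depth becomes 4
  Position 14 ')': depth becomes 3
  Position 15 ')': depth becomes 2
  Position 16 '(': depth becomes 3
  Position 17 '(': depth becomes 4
  Position 18 ')': depth becomes 3
  Position 19 ')': depth becomes 2
  Position 20 ')': depth becomes 1
  Position 21 ')': depth becomes 0
Maximum depth reached: 5

5


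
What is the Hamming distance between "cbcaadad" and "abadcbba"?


Comparing "cbcaadad" and "abadcbba" position by position:
  Position 0: 'c' vs 'a' => differ
  Position 1: 'b' vs 'b' => same
  Position 2: 'c' vs 'a' => differ
  Position 3: 'a' vs 'd' => differ
  Position 4: 'a' vs 'c' => differ
  Position 5: 'd' vs 'b' => differ
  Position 6: 'a' vs 'b' => differ
  Position 7: 'd' vs 'a' => differ
Total differences (Hamming distance): 7

7


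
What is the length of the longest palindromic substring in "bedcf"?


Input: "bedcf"
Checking substrings for palindromes:
  No multi-char palindromic substrings found
Longest palindromic substring: "b" with length 1

1


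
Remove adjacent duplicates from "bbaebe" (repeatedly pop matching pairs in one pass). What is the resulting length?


Input: bbaebe
Stack-based adjacent duplicate removal:
  Read 'b': push. Stack: b
  Read 'b': matches stack top 'b' => pop. Stack: (empty)
  Read 'a': push. Stack: a
  Read 'e': push. Stack: ae
  Read 'b': push. Stack: aeb
  Read 'e': push. Stack: aebe
Final stack: "aebe" (length 4)

4


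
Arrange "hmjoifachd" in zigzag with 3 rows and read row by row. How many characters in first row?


Zigzag "hmjoifachd" into 3 rows:
Placing characters:
  'h' => row 0
  'm' => row 1
  'j' => row 2
  'o' => row 1
  'i' => row 0
  'f' => row 1
  'a' => row 2
  'c' => row 1
  'h' => row 0
  'd' => row 1
Rows:
  Row 0: "hih"
  Row 1: "mofcd"
  Row 2: "ja"
First row length: 3

3
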